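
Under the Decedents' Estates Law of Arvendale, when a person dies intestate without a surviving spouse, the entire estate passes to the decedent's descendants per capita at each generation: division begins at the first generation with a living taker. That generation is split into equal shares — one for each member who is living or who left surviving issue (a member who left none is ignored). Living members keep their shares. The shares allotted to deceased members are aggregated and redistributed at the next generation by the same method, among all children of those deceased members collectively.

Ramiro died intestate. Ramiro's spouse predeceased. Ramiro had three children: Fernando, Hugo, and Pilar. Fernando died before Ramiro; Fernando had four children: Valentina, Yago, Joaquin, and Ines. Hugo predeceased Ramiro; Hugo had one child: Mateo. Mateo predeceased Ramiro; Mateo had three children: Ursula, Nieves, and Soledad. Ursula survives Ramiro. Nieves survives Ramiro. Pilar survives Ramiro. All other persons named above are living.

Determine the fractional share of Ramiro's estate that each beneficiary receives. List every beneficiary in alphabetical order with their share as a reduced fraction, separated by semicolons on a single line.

Ines 2/15; Joaquin 2/15; Nieves 2/45; Pilar 1/3; Soledad 2/45; Ursula 2/45; Valentina 2/15; Yago 2/15

There is no surviving spouse, so the entire estate passes to Ramiro's descendants per capita at each generation.
At generation 1 (Fernando, Hugo, Pilar) there are 3 shares of (1)/3 = 1/3 each.
Living: Pilar — each takes 1/3.
Deceased: Fernando and Hugo. Their combined 2/3 is pooled and carried to generation 2.
At generation 2 (Valentina, Yago, Joaquin, Ines, Mateo) there are 5 shares of (2/3)/5 = 2/15 each.
Living: Valentina, Yago, Joaquin, and Ines — each takes 2/15.
Deceased: Mateo. That 2/15 share is carried to generation 3.
At generation 3 (Ursula, Nieves, Soledad) there are 3 shares of (2/15)/3 = 2/45 each.
Living: Ursula, Nieves, and Soledad — each takes 2/45.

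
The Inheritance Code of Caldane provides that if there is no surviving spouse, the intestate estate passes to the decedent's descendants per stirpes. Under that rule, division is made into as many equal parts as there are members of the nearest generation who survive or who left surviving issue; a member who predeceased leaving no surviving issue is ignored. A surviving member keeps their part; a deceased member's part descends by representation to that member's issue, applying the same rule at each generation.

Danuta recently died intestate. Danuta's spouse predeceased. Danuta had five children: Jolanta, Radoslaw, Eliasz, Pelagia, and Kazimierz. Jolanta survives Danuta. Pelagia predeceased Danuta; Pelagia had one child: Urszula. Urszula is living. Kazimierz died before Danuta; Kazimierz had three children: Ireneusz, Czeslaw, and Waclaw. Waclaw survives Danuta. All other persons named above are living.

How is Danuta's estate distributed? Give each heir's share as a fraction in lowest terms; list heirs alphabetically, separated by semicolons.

There is no surviving spouse, so the entire estate passes to Danuta's descendants per stirpes.
The estate is divided into 5 equal shares of 1/5 among Jolanta, Radoslaw, Eliasz, Pelagia, Kazimierz.
Jolanta is living and takes 1/5.
Radoslaw is living and takes 1/5.
Eliasz is living and takes 1/5.
Pelagia predeceased; the 1/5 allotted to Pelagia's branch passes to Pelagia's issue by representation.
Urszula is the sole taker at this level and receives the full 1/5.
Kazimierz predeceased; the 1/5 allotted to Kazimierz's branch passes to Kazimierz's issue by representation.
The 1/5 is divided into 3 equal shares of 1/15 among Ireneusz, Czeslaw, Waclaw.
Ireneusz is living and takes 1/15.
Czeslaw is living and takes 1/15.
Waclaw is living and takes 1/15.

Czeslaw 1/15; Eliasz 1/5; Ireneusz 1/15; Jolanta 1/5; Radoslaw 1/5; Urszula 1/5; Waclaw 1/15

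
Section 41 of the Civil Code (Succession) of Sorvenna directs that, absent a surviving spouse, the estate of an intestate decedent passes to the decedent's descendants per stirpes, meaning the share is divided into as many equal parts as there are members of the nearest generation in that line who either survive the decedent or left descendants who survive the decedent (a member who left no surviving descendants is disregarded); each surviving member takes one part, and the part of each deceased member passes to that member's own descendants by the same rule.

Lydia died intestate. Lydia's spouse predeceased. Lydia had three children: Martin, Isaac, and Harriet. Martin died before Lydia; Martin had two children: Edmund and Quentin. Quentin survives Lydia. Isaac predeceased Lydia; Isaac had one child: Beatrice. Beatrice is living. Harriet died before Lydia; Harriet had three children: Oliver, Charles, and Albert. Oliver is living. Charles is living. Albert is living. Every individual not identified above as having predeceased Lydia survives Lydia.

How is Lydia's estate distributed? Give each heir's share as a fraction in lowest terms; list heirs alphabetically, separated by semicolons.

There is no surviving spouse, so the entire estate passes to Lydia's descendants per stirpes.
The estate is divided into 3 equal shares of 1/3 among Martin, Isaac, Harriet.
Martin predeceased; the 1/3 allotted to Martin's branch passes to Martin's issue by representation.
The 1/3 is divided into 2 equal shares of 1/6 among Edmund, Quentin.
Edmund is living and takes 1/6.
Quentin is living and takes 1/6.
Isaac predeceased; the 1/3 allotted to Isaac's branch passes to Isaac's issue by representation.
Beatrice is the sole taker at this level and receives the full 1/3.
Harriet predeceased; the 1/3 allotted to Harriet's branch passes to Harriet's issue by representation.
The 1/3 is divided into 3 equal shares of 1/9 among Oliver, Charles, Albert.
Oliver is living and takes 1/9.
Charles is living and takes 1/9.
Albert is living and takes 1/9.

Albert 1/9; Beatrice 1/3; Charles 1/9; Edmund 1/6; Oliver 1/9; Quentin 1/6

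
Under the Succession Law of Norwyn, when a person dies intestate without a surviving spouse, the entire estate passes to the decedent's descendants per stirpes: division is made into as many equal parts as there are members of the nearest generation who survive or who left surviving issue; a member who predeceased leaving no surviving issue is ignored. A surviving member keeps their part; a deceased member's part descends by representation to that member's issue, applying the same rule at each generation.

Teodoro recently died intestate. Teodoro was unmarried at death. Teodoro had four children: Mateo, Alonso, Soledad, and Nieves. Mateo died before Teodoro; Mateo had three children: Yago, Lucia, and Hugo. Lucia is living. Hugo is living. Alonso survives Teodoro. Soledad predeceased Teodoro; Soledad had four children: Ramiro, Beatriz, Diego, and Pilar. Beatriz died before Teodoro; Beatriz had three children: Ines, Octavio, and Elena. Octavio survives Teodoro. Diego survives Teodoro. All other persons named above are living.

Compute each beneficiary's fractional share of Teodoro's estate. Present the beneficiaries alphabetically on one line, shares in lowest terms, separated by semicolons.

Alonso 1/4; Diego 1/16; Elena 1/48; Hugo 1/12; Ines 1/48; Lucia 1/12; Nieves 1/4; Octavio 1/48; Pilar 1/16; Ramiro 1/16; Yago 1/12

There is no surviving spouse, so the entire estate passes to Teodoro's descendants per stirpes.
The estate is divided into 4 equal shares of 1/4 among Mateo, Alonso, Soledad, Nieves.
Mateo predeceased; the 1/4 allotted to Mateo's branch passes to Mateo's issue by representation.
The 1/4 is divided into 3 equal shares of 1/12 among Yago, Lucia, Hugo.
Yago is living and takes 1/12.
Lucia is living and takes 1/12.
Hugo is living and takes 1/12.
Alonso is living and takes 1/4.
Soledad predeceased; the 1/4 allotted to Soledad's branch passes to Soledad's issue by representation.
The 1/4 is divided into 4 equal shares of 1/16 among Ramiro, Beatriz, Diego, Pilar.
Ramiro is living and takes 1/16.
Beatriz predeceased; the 1/16 allotted to Beatriz's branch passes to Beatriz's issue by representation.
The 1/16 is divided into 3 equal shares of 1/48 among Ines, Octavio, Elena.
Ines is living and takes 1/48.
Octavio is living and takes 1/48.
Elena is living and takes 1/48.
Diego is living and takes 1/16.
Pilar is living and takes 1/16.
Nieves is living and takes 1/4.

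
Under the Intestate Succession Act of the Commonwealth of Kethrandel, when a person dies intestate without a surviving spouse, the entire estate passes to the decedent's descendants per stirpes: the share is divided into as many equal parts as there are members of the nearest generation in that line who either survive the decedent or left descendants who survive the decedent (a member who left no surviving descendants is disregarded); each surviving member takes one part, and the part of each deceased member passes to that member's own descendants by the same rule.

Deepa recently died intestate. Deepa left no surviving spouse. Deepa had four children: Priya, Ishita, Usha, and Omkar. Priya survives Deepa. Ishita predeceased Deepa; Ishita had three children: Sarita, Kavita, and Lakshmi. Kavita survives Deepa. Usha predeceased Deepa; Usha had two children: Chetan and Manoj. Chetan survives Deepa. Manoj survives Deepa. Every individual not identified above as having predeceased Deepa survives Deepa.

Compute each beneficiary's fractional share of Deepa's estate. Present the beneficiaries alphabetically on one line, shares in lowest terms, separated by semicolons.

There is no surviving spouse, so the entire estate passes to Deepa's descendants per stirpes.
The estate is divided into 4 equal shares of 1/4 among Priya, Ishita, Usha, Omkar.
Priya is living and takes 1/4.
Ishita predeceased; the 1/4 allotted to Ishita's branch passes to Ishita's issue by representation.
The 1/4 is divided into 3 equal shares of 1/12 among Sarita, Kavita, Lakshmi.
Sarita is living and takes 1/12.
Kavita is living and takes 1/12.
Lakshmi is living and takes 1/12.
Usha predeceased; the 1/4 allotted to Usha's branch passes to Usha's issue by representation.
The 1/4 is divided into 2 equal shares of 1/8 among Chetan, Manoj.
Chetan is living and takes 1/8.
Manoj is living and takes 1/8.
Omkar is living and takes 1/4.

Chetan 1/8; Kavita 1/12; Lakshmi 1/12; Manoj 1/8; Omkar 1/4; Priya 1/4; Sarita 1/12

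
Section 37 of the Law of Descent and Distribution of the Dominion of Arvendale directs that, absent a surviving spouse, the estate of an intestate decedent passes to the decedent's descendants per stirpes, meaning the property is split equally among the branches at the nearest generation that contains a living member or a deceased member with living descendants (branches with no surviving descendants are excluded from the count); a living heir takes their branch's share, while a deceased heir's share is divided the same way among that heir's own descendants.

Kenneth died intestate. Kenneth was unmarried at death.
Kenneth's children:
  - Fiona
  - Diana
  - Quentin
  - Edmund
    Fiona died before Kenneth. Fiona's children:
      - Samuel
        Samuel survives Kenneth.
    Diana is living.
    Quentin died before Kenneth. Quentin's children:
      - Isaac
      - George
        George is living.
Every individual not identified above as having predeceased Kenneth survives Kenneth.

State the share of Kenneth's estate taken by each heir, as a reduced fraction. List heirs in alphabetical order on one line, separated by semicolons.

There is no surviving spouse, so the entire estate passes to Kenneth's descendants per stirpes.
The estate is divided into 4 equal shares of 1/4 among Fiona, Diana, Quentin, Edmund.
Fiona predeceased; the 1/4 allotted to Fiona's branch passes to Fiona's issue by representation.
Samuel is the sole taker at this level and receives the full 1/4.
Diana is living and takes 1/4.
Quentin predeceased; the 1/4 allotted to Quentin's branch passes to Quentin's issue by representation.
The 1/4 is divided into 2 equal shares of 1/8 among Isaac, George.
Isaac is living and takes 1/8.
George is living and takes 1/8.
Edmund is living and takes 1/4.

Diana 1/4; Edmund 1/4; George 1/8; Isaac 1/8; Samuel 1/4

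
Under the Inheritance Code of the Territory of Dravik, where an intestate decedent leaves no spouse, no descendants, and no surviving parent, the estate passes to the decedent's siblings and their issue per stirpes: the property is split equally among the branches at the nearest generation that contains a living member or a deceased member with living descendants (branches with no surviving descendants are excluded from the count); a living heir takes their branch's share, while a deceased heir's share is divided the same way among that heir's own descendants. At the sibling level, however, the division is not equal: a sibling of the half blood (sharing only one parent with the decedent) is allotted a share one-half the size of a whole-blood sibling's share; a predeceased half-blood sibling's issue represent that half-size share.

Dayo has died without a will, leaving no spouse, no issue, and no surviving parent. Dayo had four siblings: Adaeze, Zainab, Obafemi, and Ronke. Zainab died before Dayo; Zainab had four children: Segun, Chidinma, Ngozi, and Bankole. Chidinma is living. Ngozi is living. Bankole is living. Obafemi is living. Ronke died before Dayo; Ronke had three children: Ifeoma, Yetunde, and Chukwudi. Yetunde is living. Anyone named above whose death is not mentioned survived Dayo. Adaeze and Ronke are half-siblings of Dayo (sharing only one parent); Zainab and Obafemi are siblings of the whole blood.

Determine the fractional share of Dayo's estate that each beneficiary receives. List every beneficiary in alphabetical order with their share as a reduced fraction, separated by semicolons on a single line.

Adaeze 1/6; Bankole 1/12; Chidinma 1/12; Chukwudi 1/18; Ifeoma 1/18; Ngozi 1/12; Obafemi 1/3; Segun 1/12; Yetunde 1/18

No spouse, descendants, or parent survives, so the estate passes to Dayo's siblings per stirpes.
Half-blood siblings count for one-half the weight of whole-blood siblings at the initial division.
Dividing 1 in proportion to weights (total weight 3): Adaeze (weight 1/2) → 1/6; Zainab (weight 1) → 1/3; Obafemi (weight 1) → 1/3; Ronke (weight 1/2) → 1/6.
Adaeze is living and takes 1/6.
Zainab predeceased; the 1/3 allotted to Zainab's branch passes to Zainab's issue by representation.
The 1/3 is divided into 4 equal shares of 1/12 among Segun, Chidinma, Ngozi, Bankole.
Segun is living and takes 1/12.
Chidinma is living and takes 1/12.
Ngozi is living and takes 1/12.
Bankole is living and takes 1/12.
Obafemi is living and takes 1/3.
Ronke predeceased; the 1/6 allotted to Ronke's branch passes to Ronke's issue by representation.
The 1/6 is divided into 3 equal shares of 1/18 among Ifeoma, Yetunde, Chukwudi.
Ifeoma is living and takes 1/18.
Yetunde is living and takes 1/18.
Chukwudi is living and takes 1/18.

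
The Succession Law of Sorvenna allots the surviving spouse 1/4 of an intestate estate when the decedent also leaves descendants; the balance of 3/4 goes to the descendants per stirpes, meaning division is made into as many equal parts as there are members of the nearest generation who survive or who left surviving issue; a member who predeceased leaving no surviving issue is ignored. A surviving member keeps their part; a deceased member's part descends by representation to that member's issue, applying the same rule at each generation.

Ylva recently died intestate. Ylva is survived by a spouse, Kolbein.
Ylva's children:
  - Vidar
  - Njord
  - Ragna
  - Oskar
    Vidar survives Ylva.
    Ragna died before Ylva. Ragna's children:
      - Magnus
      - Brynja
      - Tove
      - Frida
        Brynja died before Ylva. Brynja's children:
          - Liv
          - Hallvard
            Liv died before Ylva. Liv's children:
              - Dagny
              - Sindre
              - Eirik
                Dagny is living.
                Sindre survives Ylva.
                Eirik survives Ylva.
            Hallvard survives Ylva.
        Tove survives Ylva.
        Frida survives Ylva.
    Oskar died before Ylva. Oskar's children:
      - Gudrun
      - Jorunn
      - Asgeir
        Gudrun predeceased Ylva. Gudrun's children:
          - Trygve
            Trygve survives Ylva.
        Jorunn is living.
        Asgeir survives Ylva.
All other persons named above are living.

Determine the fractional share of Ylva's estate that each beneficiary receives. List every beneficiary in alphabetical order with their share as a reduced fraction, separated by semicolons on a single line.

Kolbein, as surviving spouse, takes 1/4.
The remaining 3/4 passes to Ylva's descendants per stirpes.
The 3/4 is divided into 4 equal shares of 3/16 among Vidar, Njord, Ragna, Oskar.
Vidar is living and takes 3/16.
Njord is living and takes 3/16.
Ragna predeceased; the 3/16 allotted to Ragna's branch passes to Ragna's issue by representation.
The 3/16 is divided into 4 equal shares of 3/64 among Magnus, Brynja, Tove, Frida.
Magnus is living and takes 3/64.
Brynja predeceased; the 3/64 allotted to Brynja's branch passes to Brynja's issue by representation.
The 3/64 is divided into 2 equal shares of 3/128 among Liv, Hallvard.
Liv predeceased; the 3/128 allotted to Liv's branch passes to Liv's issue by representation.
The 3/128 is divided into 3 equal shares of 1/128 among Dagny, Sindre, Eirik.
Dagny is living and takes 1/128.
Sindre is living and takes 1/128.
Eirik is living and takes 1/128.
Hallvard is living and takes 3/128.
Tove is living and takes 3/64.
Frida is living and takes 3/64.
Oskar predeceased; the 3/16 allotted to Oskar's branch passes to Oskar's issue by representation.
The 3/16 is divided into 3 equal shares of 1/16 among Gudrun, Jorunn, Asgeir.
Gudrun predeceased; the 1/16 allotted to Gudrun's branch passes to Gudrun's issue by representation.
Trygve is the sole taker at this level and receives the full 1/16.
Jorunn is living and takes 1/16.
Asgeir is living and takes 1/16.

Asgeir 1/16; Dagny 1/128; Eirik 1/128; Frida 3/64; Hallvard 3/128; Jorunn 1/16; Kolbein 1/4; Magnus 3/64; Njord 3/16; Sindre 1/128; Tove 3/64; Trygve 1/16; Vidar 3/16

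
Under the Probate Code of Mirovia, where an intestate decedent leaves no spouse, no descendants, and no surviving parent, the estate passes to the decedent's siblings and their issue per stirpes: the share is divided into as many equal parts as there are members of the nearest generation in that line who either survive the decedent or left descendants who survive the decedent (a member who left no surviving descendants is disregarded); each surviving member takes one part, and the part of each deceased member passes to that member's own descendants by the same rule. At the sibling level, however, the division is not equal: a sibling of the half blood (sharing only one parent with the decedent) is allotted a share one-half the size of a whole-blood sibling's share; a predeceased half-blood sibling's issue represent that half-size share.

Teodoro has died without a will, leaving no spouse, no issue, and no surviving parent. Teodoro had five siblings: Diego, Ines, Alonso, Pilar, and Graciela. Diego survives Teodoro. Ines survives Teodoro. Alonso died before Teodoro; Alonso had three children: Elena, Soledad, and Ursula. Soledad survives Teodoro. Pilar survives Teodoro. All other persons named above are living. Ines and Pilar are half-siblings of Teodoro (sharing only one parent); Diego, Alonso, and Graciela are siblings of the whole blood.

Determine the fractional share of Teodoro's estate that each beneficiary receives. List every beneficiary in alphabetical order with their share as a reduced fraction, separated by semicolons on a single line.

No spouse, descendants, or parent survives, so the estate passes to Teodoro's siblings per stirpes.
Half-blood siblings count for one-half the weight of whole-blood siblings at the initial division.
Dividing 1 in proportion to weights (total weight 4): Diego (weight 1) → 1/4; Ines (weight 1/2) → 1/8; Alonso (weight 1) → 1/4; Pilar (weight 1/2) → 1/8; Graciela (weight 1) → 1/4.
Diego is living and takes 1/4.
Ines is living and takes 1/8.
Alonso predeceased; the 1/4 allotted to Alonso's branch passes to Alonso's issue by representation.
The 1/4 is divided into 3 equal shares of 1/12 among Elena, Soledad, Ursula.
Elena is living and takes 1/12.
Soledad is living and takes 1/12.
Ursula is living and takes 1/12.
Pilar is living and takes 1/8.
Graciela is living and takes 1/4.

Diego 1/4; Elena 1/12; Graciela 1/4; Ines 1/8; Pilar 1/8; Soledad 1/12; Ursula 1/12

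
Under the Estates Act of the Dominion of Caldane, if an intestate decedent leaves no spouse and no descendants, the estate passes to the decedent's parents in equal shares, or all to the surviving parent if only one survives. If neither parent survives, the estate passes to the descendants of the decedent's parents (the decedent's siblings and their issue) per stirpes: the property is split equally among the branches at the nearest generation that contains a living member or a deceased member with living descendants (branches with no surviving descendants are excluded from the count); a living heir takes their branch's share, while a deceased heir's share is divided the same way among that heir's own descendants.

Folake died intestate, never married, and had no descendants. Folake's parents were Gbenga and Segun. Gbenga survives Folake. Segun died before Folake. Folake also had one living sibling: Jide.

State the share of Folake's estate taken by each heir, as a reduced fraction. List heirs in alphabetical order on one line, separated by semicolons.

Only one parent, Gbenga, survives, so Gbenga takes the entire estate. The siblings take nothing because a surviving parent has priority.

Gbenga 1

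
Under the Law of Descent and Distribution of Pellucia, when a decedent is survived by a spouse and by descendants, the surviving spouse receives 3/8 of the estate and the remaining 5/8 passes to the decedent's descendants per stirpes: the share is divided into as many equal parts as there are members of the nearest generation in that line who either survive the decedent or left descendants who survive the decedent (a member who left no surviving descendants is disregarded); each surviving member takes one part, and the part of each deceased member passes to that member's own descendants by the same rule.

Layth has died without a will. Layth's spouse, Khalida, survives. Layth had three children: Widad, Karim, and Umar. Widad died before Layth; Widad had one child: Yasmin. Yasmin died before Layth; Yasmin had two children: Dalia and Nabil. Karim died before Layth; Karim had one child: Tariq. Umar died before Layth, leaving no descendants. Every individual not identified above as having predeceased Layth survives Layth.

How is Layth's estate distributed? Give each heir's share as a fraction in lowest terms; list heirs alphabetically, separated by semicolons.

Khalida, as surviving spouse, takes 3/8.
The remaining 5/8 passes to Layth's descendants per stirpes.
Umar left no surviving issue, so that branch lapses and is disregarded.
The 5/8 is divided into 2 equal shares of 5/16 among Widad, Karim.
Widad predeceased; the 5/16 allotted to Widad's branch passes to Widad's issue by representation.
Yasmin's line is the sole branch at this level, so the full 5/16 passes to Yasmin's issue by representation.
The 5/16 is divided into 2 equal shares of 5/32 among Dalia, Nabil.
Dalia is living and takes 5/32.
Nabil is living and takes 5/32.
Karim predeceased; the 5/16 allotted to Karim's branch passes to Karim's issue by representation.
Tariq is the sole taker at this level and receives the full 5/16.

Dalia 5/32; Khalida 3/8; Nabil 5/32; Tariq 5/16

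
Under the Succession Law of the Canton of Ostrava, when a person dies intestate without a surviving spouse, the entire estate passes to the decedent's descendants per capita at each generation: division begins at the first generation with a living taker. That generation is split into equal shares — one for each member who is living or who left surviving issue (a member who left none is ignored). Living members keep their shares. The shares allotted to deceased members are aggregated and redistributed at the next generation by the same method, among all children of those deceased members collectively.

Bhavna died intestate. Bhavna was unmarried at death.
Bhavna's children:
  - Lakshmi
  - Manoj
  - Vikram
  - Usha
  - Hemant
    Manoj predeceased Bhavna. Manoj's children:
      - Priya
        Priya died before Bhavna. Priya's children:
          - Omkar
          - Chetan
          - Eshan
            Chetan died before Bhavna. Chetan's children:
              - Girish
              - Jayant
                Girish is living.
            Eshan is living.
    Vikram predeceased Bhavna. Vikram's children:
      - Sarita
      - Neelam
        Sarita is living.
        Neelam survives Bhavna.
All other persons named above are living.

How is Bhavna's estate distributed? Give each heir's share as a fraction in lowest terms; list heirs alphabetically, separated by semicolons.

There is no surviving spouse, so the entire estate passes to Bhavna's descendants per capita at each generation.
At generation 1 (Lakshmi, Manoj, Vikram, Usha, Hemant) there are 5 shares of (1)/5 = 1/5 each.
Living: Lakshmi, Usha, and Hemant — each takes 1/5.
Deceased: Manoj and Vikram. Their combined 2/5 is pooled and carried to generation 2.
At generation 2 (Priya, Sarita, Neelam) there are 3 shares of (2/5)/3 = 2/15 each.
Living: Sarita and Neelam — each takes 2/15.
Deceased: Priya. That 2/15 share is carried to generation 3.
At generation 3 (Omkar, Chetan, Eshan) there are 3 shares of (2/15)/3 = 2/45 each.
Living: Omkar and Eshan — each takes 2/45.
Deceased: Chetan. That 2/45 share is carried to generation 4.
At generation 4 (Girish, Jayant) there are 2 shares of (2/45)/2 = 1/45 each.
Living: Girish and Jayant — each takes 1/45.

Eshan 2/45; Girish 1/45; Hemant 1/5; Jayant 1/45; Lakshmi 1/5; Neelam 2/15; Omkar 2/45; Sarita 2/15; Usha 1/5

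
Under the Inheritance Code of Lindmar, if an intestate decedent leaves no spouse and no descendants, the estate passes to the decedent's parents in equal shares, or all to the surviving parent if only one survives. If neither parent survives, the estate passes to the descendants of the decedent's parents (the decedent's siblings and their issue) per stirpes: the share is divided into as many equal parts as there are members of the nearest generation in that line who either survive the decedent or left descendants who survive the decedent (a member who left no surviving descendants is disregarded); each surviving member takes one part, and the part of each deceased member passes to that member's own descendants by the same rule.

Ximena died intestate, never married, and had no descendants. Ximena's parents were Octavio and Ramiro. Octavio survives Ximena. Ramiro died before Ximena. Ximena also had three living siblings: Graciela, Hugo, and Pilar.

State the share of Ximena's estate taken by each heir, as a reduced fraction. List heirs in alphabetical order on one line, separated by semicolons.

Only one parent, Octavio, survives, so Octavio takes the entire estate. The siblings take nothing because a surviving parent has priority.

Octavio 1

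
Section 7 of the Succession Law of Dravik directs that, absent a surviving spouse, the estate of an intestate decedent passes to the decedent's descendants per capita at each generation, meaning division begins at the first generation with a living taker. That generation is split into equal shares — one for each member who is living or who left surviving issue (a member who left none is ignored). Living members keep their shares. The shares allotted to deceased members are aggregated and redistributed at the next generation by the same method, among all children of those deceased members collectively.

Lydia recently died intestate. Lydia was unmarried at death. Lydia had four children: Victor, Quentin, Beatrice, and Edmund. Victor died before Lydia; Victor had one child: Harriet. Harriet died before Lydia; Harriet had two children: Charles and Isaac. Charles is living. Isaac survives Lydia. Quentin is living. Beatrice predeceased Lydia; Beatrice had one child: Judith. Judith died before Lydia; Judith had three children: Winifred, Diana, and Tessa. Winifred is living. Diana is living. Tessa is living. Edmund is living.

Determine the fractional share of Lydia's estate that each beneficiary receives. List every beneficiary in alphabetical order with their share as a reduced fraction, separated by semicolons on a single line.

There is no surviving spouse, so the entire estate passes to Lydia's descendants per capita at each generation.
At generation 1 (Victor, Quentin, Beatrice, Edmund) there are 4 shares of (1)/4 = 1/4 each.
Living: Quentin and Edmund — each takes 1/4.
Deceased: Victor and Beatrice. Their combined 1/2 is pooled and carried to generation 2.
At generation 2 (Harriet, Judith) there are 2 shares of (1/2)/2 = 1/4 each.
Deceased: Harriet and Judith. Their combined 1/2 is pooled and carried to generation 3.
At generation 3 (Charles, Isaac, Winifred, Diana, Tessa) there are 5 shares of (1/2)/5 = 1/10 each.
Living: Charles, Isaac, Winifred, Diana, and Tessa — each takes 1/10.

Charles 1/10; Diana 1/10; Edmund 1/4; Isaac 1/10; Quentin 1/4; Tessa 1/10; Winifred 1/10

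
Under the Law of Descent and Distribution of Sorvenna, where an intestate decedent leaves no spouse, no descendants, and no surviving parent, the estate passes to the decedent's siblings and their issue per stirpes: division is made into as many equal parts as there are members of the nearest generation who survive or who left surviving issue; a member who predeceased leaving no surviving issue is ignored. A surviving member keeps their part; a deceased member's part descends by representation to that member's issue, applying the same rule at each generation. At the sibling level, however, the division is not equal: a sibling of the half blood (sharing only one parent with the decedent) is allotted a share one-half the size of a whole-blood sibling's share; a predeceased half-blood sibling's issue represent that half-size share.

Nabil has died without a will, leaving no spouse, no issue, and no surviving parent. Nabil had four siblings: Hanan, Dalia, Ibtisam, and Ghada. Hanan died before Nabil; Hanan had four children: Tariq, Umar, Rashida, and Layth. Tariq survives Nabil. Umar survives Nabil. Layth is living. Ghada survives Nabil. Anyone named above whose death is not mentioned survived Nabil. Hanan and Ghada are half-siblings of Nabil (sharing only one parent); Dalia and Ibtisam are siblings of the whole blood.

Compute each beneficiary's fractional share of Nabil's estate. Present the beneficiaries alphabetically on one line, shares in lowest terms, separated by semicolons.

Dalia 1/3; Ghada 1/6; Ibtisam 1/3; Layth 1/24; Rashida 1/24; Tariq 1/24; Umar 1/24

No spouse, descendants, or parent survives, so the estate passes to Nabil's siblings per stirpes.
Half-blood siblings count for one-half the weight of whole-blood siblings at the initial division.
Dividing 1 in proportion to weights (total weight 3): Hanan (weight 1/2) → 1/6; Dalia (weight 1) → 1/3; Ibtisam (weight 1) → 1/3; Ghada (weight 1/2) → 1/6.
Hanan predeceased; the 1/6 allotted to Hanan's branch passes to Hanan's issue by representation.
The 1/6 is divided into 4 equal shares of 1/24 among Tariq, Umar, Rashida, Layth.
Tariq is living and takes 1/24.
Umar is living and takes 1/24.
Rashida is living and takes 1/24.
Layth is living and takes 1/24.
Dalia is living and takes 1/3.
Ibtisam is living and takes 1/3.
Ghada is living and takes 1/6.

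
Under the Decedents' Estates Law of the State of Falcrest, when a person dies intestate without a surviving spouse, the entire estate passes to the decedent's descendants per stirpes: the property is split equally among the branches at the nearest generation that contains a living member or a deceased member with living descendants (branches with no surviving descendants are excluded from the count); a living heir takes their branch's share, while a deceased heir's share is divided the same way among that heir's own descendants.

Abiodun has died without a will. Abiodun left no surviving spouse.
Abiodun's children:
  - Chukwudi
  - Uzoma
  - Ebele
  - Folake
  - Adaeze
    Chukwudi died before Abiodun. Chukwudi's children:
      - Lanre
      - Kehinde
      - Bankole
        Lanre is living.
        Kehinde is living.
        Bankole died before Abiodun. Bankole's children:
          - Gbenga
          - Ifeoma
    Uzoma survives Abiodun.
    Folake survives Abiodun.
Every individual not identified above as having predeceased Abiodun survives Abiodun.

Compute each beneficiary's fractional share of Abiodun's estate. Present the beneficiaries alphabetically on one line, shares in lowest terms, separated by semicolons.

Adaeze 1/5; Ebele 1/5; Folake 1/5; Gbenga 1/30; Ifeoma 1/30; Kehinde 1/15; Lanre 1/15; Uzoma 1/5

There is no surviving spouse, so the entire estate passes to Abiodun's descendants per stirpes.
The estate is divided into 5 equal shares of 1/5 among Chukwudi, Uzoma, Ebele, Folake, Adaeze.
Chukwudi predeceased; the 1/5 allotted to Chukwudi's branch passes to Chukwudi's issue by representation.
The 1/5 is divided into 3 equal shares of 1/15 among Lanre, Kehinde, Bankole.
Lanre is living and takes 1/15.
Kehinde is living and takes 1/15.
Bankole predeceased; the 1/15 allotted to Bankole's branch passes to Bankole's issue by representation.
The 1/15 is divided into 2 equal shares of 1/30 among Gbenga, Ifeoma.
Gbenga is living and takes 1/30.
Ifeoma is living and takes 1/30.
Uzoma is living and takes 1/5.
Ebele is living and takes 1/5.
Folake is living and takes 1/5.
Adaeze is living and takes 1/5.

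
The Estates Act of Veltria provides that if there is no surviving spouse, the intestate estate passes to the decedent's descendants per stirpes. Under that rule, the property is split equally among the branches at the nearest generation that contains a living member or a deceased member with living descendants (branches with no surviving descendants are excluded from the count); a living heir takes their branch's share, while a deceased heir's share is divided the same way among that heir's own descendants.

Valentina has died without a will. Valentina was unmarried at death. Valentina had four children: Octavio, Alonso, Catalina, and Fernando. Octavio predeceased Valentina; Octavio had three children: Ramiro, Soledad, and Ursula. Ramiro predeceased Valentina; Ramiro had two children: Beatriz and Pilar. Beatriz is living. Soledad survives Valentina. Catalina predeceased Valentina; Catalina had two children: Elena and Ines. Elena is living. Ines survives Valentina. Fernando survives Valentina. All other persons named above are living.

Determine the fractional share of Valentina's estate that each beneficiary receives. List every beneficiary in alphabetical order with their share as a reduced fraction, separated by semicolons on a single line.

Alonso 1/4; Beatriz 1/24; Elena 1/8; Fernando 1/4; Ines 1/8; Pilar 1/24; Soledad 1/12; Ursula 1/12

There is no surviving spouse, so the entire estate passes to Valentina's descendants per stirpes.
The estate is divided into 4 equal shares of 1/4 among Octavio, Alonso, Catalina, Fernando.
Octavio predeceased; the 1/4 allotted to Octavio's branch passes to Octavio's issue by representation.
The 1/4 is divided into 3 equal shares of 1/12 among Ramiro, Soledad, Ursula.
Ramiro predeceased; the 1/12 allotted to Ramiro's branch passes to Ramiro's issue by representation.
The 1/12 is divided into 2 equal shares of 1/24 among Beatriz, Pilar.
Beatriz is living and takes 1/24.
Pilar is living and takes 1/24.
Soledad is living and takes 1/12.
Ursula is living and takes 1/12.
Alonso is living and takes 1/4.
Catalina predeceased; the 1/4 allotted to Catalina's branch passes to Catalina's issue by representation.
The 1/4 is divided into 2 equal shares of 1/8 among Elena, Ines.
Elena is living and takes 1/8.
Ines is living and takes 1/8.
Fernando is living and takes 1/4.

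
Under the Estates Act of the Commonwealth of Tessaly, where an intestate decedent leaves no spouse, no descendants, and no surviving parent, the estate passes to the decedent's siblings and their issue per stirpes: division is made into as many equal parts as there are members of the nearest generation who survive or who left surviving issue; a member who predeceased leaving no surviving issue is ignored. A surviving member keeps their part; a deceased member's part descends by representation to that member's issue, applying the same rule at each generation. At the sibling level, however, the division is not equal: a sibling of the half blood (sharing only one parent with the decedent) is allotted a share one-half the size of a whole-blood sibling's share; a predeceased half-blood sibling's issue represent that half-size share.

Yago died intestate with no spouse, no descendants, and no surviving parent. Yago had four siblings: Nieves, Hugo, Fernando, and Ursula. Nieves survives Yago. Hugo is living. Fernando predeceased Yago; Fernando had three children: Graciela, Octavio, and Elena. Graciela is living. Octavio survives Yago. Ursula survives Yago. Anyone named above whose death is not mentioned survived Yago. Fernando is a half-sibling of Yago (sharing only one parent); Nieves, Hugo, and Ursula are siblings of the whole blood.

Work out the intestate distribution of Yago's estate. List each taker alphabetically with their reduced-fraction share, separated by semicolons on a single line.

No spouse, descendants, or parent survives, so the estate passes to Yago's siblings per stirpes.
Half-blood siblings count for one-half the weight of whole-blood siblings at the initial division.
Dividing 1 in proportion to weights (total weight 7/2): Nieves (weight 1) → 2/7; Hugo (weight 1) → 2/7; Fernando (weight 1/2) → 1/7; Ursula (weight 1) → 2/7.
Nieves is living and takes 2/7.
Hugo is living and takes 2/7.
Fernando predeceased; the 1/7 allotted to Fernando's branch passes to Fernando's issue by representation.
The 1/7 is divided into 3 equal shares of 1/21 among Graciela, Octavio, Elena.
Graciela is living and takes 1/21.
Octavio is living and takes 1/21.
Elena is living and takes 1/21.
Ursula is living and takes 2/7.

Elena 1/21; Graciela 1/21; Hugo 2/7; Nieves 2/7; Octavio 1/21; Ursula 2/7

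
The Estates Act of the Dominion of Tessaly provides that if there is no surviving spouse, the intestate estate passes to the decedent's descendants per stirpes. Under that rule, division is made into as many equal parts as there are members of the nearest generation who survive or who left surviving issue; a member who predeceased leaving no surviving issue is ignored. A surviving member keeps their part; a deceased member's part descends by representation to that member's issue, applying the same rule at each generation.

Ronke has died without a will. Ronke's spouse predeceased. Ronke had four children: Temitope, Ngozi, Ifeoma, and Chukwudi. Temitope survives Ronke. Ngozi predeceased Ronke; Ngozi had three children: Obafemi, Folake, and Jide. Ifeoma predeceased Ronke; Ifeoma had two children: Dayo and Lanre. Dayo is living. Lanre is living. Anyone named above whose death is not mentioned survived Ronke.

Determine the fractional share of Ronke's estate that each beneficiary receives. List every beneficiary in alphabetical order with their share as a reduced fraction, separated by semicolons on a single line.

There is no surviving spouse, so the entire estate passes to Ronke's descendants per stirpes.
The estate is divided into 4 equal shares of 1/4 among Temitope, Ngozi, Ifeoma, Chukwudi.
Temitope is living and takes 1/4.
Ngozi predeceased; the 1/4 allotted to Ngozi's branch passes to Ngozi's issue by representation.
The 1/4 is divided into 3 equal shares of 1/12 among Obafemi, Folake, Jide.
Obafemi is living and takes 1/12.
Folake is living and takes 1/12.
Jide is living and takes 1/12.
Ifeoma predeceased; the 1/4 allotted to Ifeoma's branch passes to Ifeoma's issue by representation.
The 1/4 is divided into 2 equal shares of 1/8 among Dayo, Lanre.
Dayo is living and takes 1/8.
Lanre is living and takes 1/8.
Chukwudi is living and takes 1/4.

Chukwudi 1/4; Dayo 1/8; Folake 1/12; Jide 1/12; Lanre 1/8; Obafemi 1/12; Temitope 1/4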